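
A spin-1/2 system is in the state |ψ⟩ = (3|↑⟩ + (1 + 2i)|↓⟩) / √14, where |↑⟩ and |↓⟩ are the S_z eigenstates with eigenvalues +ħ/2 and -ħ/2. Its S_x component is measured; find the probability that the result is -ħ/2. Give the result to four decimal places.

0.2857

|-x⟩ = (|↑⟩ - |↓⟩)/√2, so ⟨-x|ψ⟩ = (2 - 2i) / (√2·√14).
P = |2 - 2i|² / 28 = 8/28.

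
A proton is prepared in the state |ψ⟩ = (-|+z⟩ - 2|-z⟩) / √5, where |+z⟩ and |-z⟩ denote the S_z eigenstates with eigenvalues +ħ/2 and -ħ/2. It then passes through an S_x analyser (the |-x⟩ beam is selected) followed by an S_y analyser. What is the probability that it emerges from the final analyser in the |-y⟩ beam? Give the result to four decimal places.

First analyser (S_x): P(|-x⟩) = |⟨-x|ψ⟩|² = 1/10.
After stage 1 the state is |-x⟩; P(|-y⟩) = |⟨-y|-x⟩|² = 1/2.
Joint probability = 1/10 × 1/2 = 0.0500.

0.0500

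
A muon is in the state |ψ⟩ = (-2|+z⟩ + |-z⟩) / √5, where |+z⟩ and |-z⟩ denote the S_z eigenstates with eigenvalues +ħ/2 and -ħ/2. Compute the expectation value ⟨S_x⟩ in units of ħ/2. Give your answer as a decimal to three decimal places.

-0.800

⟨σ_x⟩ = 2 Re(a* b)/(|a|²+|b|²) with a = -2, b = 1.
a* b = -2, so ⟨σ_x⟩ = -4/5.
⟨S_x⟩ = (ħ/2)·⟨σ_x⟩.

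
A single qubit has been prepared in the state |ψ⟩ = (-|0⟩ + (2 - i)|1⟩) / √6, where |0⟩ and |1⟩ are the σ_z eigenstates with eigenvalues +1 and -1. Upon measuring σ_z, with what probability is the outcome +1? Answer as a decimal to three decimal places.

The +1 outcome corresponds to |0⟩. Its amplitude in |ψ⟩ is -1/√6.
P = |-1|² / 6 = 1/6.

0.167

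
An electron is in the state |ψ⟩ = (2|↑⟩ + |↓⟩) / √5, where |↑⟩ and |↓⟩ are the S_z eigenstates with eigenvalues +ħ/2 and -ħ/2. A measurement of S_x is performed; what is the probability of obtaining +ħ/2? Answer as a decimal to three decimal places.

0.900

|+x⟩ = (|↑⟩ + |↓⟩)/√2, so ⟨+x|ψ⟩ = (3) / (√2·√5).
P = |3|² / 10 = 9/10.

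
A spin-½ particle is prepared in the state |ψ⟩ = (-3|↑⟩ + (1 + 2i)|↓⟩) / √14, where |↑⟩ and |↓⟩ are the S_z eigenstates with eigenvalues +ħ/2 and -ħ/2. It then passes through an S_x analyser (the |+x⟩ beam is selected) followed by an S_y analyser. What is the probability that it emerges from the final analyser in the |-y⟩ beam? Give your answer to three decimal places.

First analyser (S_x): P(|+x⟩) = |⟨+x|ψ⟩|² = 8/28.
After stage 1 the state is |+x⟩; P(|-y⟩) = |⟨-y|+x⟩|² = 1/2.
Joint probability = 8/28 × 1/2 = 0.143.

0.143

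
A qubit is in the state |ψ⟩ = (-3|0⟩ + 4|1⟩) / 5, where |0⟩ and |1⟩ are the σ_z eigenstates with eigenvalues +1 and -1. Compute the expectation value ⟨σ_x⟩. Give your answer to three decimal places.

⟨σ_x⟩ = 2 Re(a* b)/(|a|²+|b|²) with a = -3, b = 4.
a* b = -12, so ⟨σ_x⟩ = -24/25.

-0.960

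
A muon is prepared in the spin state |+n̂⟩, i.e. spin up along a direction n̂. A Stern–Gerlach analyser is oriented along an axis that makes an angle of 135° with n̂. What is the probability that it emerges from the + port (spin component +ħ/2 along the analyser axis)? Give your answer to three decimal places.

0.146

For spin-½, the probability of finding spin-up along an axis at angle θ to the initial spin direction is cos²(θ/2); spin-down is sin²(θ/2).
θ = 135°, so P = cos²(67.5°) ≈ 0.146.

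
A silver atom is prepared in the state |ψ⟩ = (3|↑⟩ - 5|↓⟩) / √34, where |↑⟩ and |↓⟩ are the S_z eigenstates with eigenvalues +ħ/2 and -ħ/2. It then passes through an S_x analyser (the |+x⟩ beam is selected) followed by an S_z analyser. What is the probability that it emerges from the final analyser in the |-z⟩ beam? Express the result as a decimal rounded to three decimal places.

First analyser (S_x): P(|+x⟩) = |⟨+x|ψ⟩|² = 4/68.
After stage 1 the state is |+x⟩; P(|-z⟩) = |⟨-z|+x⟩|² = 1/2.
Joint probability = 4/68 × 1/2 = 0.029.

0.029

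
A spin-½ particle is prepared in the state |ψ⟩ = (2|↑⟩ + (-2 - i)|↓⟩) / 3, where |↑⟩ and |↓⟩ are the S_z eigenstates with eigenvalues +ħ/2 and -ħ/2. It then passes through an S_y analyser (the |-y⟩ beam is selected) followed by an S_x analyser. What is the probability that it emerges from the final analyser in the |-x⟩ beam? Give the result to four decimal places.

0.3611

First analyser (S_y): P(|-y⟩) = |⟨-y|ψ⟩|² = 13/18.
After stage 1 the state is |-y⟩; P(|-x⟩) = |⟨-x|-y⟩|² = 1/2.
Joint probability = 13/18 × 1/2 = 0.3611.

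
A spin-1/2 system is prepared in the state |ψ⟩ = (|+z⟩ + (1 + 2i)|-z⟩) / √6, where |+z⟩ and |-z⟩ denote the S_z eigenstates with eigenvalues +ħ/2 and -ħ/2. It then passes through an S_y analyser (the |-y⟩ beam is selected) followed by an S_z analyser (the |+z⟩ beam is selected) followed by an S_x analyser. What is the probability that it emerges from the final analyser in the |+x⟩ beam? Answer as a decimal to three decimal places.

First analyser (S_y): P(|-y⟩) = |⟨-y|ψ⟩|² = 2/12.
After stage 1 the state is |-y⟩; P(|+z⟩) = |⟨+z|-y⟩|² = 1/2.
After stage 2 the state is |+z⟩; P(|+x⟩) = |⟨+x|+z⟩|² = 1/2.
Joint probability = 2/12 × 1/2 × 1/2 = 0.042.

0.042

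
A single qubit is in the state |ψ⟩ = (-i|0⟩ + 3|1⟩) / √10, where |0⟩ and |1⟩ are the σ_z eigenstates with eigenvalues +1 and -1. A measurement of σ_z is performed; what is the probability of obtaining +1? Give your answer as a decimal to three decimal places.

The +1 outcome corresponds to |0⟩. Its amplitude in |ψ⟩ is -i/√10.
P = |-i|² / 10 = 1/10.

0.100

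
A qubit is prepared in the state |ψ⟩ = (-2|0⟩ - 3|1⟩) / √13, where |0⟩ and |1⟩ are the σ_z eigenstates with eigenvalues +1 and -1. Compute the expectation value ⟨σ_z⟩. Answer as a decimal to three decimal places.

⟨σ_z⟩ = |a|² - |b|² divided by |a|²+|b|², with a, b the |0⟩, |1⟩ amplitudes.
= (4 - 9)/13 = -5/13.

-0.385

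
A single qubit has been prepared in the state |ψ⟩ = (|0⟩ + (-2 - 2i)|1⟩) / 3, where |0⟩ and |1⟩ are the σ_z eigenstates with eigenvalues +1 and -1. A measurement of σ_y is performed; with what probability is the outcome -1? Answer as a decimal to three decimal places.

|-y⟩ = (|0⟩ - i|1⟩)/√2, so ⟨-y|ψ⟩ = (3 - 2i) / (√2·3).
P = |3 - 2i|² / 18 = 13/18.

0.722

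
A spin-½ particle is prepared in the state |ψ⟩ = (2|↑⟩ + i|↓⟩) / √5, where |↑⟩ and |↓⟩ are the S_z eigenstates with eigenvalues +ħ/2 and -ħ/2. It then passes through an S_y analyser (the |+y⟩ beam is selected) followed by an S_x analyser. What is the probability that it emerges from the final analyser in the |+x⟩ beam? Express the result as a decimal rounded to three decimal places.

First analyser (S_y): P(|+y⟩) = |⟨+y|ψ⟩|² = 9/10.
After stage 1 the state is |+y⟩; P(|+x⟩) = |⟨+x|+y⟩|² = 1/2.
Joint probability = 9/10 × 1/2 = 0.450.

0.450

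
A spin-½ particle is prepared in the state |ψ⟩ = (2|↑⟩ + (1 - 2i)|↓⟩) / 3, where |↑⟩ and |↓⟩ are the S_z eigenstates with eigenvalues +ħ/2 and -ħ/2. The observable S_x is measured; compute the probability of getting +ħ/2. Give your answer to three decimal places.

|+x⟩ = (|↑⟩ + |↓⟩)/√2, so ⟨+x|ψ⟩ = (3 - 2i) / (√2·3).
P = |3 - 2i|² / 18 = 13/18.

0.722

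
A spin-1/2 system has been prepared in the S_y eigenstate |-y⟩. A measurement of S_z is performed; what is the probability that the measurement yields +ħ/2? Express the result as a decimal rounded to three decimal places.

In the S_z basis, |-y⟩ = (|+z⟩ - i|-z⟩)/√2 and |+z⟩ = |+z⟩.
|⟨+z|-y⟩|² = 1/2.

0.500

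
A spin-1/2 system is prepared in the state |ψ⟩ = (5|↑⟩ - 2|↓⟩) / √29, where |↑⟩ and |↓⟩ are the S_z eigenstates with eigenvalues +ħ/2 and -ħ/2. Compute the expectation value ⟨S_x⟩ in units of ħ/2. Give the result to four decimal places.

⟨σ_x⟩ = 2 Re(a* b)/(|a|²+|b|²) with a = 5, b = -2.
a* b = -10, so ⟨σ_x⟩ = -20/29.
⟨S_x⟩ = (ħ/2)·⟨σ_x⟩.

-0.6897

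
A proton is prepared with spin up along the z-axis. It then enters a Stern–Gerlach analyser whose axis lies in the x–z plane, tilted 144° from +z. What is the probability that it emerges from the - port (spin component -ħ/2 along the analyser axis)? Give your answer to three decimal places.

For spin-½, the probability of finding spin-up along an axis at angle θ to the initial spin direction is cos²(θ/2); spin-down is sin²(θ/2).
θ = 144°, so P = sin²(72°) ≈ 0.905.

0.905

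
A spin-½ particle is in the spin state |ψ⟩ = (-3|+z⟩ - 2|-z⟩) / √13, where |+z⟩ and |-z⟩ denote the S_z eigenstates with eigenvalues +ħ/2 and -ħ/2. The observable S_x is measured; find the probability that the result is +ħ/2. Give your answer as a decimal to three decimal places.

0.962

|+x⟩ = (|+z⟩ + |-z⟩)/√2, so ⟨+x|ψ⟩ = (-5) / (√2·√13).
P = |-5|² / 26 = 25/26.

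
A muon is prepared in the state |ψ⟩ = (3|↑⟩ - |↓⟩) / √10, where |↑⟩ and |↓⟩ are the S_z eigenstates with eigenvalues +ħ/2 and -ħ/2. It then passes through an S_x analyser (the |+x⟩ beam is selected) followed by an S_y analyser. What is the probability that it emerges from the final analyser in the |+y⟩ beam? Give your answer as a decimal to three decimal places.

0.100

First analyser (S_x): P(|+x⟩) = |⟨+x|ψ⟩|² = 4/20.
After stage 1 the state is |+x⟩; P(|+y⟩) = |⟨+y|+x⟩|² = 1/2.
Joint probability = 4/20 × 1/2 = 0.100.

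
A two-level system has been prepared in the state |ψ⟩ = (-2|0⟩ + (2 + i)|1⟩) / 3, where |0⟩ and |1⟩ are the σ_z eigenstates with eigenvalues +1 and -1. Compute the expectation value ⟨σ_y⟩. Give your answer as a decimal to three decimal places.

-0.444

⟨σ_y⟩ = 2 Im(a* b)/(|a|²+|b|²) with a = -2, b = (2 + i).
a* b = (-4 - 2i), so ⟨σ_y⟩ = -4/9.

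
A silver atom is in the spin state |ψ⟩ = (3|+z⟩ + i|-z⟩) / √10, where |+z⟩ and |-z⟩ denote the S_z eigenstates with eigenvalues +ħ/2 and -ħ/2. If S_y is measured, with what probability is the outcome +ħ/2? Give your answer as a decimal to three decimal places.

0.800

|+y⟩ = (|+z⟩ + i|-z⟩)/√2, so ⟨+y|ψ⟩ = (4) / (√2·√10).
P = |4|² / 20 = 16/20.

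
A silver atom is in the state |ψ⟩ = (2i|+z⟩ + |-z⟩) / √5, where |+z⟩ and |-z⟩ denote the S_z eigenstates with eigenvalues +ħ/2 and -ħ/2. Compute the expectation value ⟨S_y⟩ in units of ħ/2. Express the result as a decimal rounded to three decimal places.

-0.800

⟨σ_y⟩ = 2 Im(a* b)/(|a|²+|b|²) with a = 2i, b = 1.
a* b = -2i, so ⟨σ_y⟩ = -4/5.
⟨S_y⟩ = (ħ/2)·⟨σ_y⟩.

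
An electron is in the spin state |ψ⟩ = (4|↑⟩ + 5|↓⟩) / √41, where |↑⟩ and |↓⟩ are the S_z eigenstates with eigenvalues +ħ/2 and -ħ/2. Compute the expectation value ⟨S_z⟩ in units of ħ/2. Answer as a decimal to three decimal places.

⟨σ_z⟩ = |a|² - |b|² divided by |a|²+|b|², with a, b the |↑⟩, |↓⟩ amplitudes.
= (16 - 25)/41 = -9/41.
⟨S_z⟩ = (ħ/2)·⟨σ_z⟩.

-0.220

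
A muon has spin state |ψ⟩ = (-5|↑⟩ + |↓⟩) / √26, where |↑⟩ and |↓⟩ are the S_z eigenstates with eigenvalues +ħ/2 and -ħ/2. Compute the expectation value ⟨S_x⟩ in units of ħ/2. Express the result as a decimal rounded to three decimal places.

-0.385

⟨σ_x⟩ = 2 Re(a* b)/(|a|²+|b|²) with a = -5, b = 1.
a* b = -5, so ⟨σ_x⟩ = -10/26.
⟨S_x⟩ = (ħ/2)·⟨σ_x⟩.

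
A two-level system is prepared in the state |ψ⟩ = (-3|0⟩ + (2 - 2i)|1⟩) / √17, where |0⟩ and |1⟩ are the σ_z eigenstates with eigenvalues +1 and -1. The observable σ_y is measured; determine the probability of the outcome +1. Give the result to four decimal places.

0.8529

|+y⟩ = (|0⟩ + i|1⟩)/√2, so ⟨+y|ψ⟩ = (-5 - 2i) / (√2·√17).
P = |-5 - 2i|² / 34 = 29/34.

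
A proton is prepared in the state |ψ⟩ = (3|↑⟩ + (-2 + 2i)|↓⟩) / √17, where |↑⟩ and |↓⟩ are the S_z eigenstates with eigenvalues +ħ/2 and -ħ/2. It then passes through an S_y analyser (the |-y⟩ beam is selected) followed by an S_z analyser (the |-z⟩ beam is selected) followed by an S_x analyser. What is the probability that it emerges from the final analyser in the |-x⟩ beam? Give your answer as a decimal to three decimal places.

First analyser (S_y): P(|-y⟩) = |⟨-y|ψ⟩|² = 5/34.
After stage 1 the state is |-y⟩; P(|-z⟩) = |⟨-z|-y⟩|² = 1/2.
After stage 2 the state is |-z⟩; P(|-x⟩) = |⟨-x|-z⟩|² = 1/2.
Joint probability = 5/34 × 1/2 × 1/2 = 0.037.

0.037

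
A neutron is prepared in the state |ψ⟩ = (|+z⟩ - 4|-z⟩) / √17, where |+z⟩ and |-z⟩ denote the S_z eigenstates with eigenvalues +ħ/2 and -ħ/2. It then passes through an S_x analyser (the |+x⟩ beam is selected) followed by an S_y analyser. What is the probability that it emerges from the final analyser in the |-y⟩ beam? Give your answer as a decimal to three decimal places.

First analyser (S_x): P(|+x⟩) = |⟨+x|ψ⟩|² = 9/34.
After stage 1 the state is |+x⟩; P(|-y⟩) = |⟨-y|+x⟩|² = 1/2.
Joint probability = 9/34 × 1/2 = 0.132.

0.132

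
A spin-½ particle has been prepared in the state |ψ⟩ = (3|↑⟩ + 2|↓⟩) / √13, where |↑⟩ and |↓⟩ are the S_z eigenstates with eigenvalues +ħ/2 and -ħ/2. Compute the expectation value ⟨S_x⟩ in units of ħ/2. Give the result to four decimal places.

⟨σ_x⟩ = 2 Re(a* b)/(|a|²+|b|²) with a = 3, b = 2.
a* b = 6, so ⟨σ_x⟩ = 12/13.
⟨S_x⟩ = (ħ/2)·⟨σ_x⟩.

0.9231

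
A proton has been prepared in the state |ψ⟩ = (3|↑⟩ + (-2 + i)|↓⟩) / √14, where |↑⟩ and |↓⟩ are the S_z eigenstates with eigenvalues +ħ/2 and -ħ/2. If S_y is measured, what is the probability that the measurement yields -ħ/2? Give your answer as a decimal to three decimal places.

0.286

|-y⟩ = (|↑⟩ - i|↓⟩)/√2, so ⟨-y|ψ⟩ = (2 - 2i) / (√2·√14).
P = |2 - 2i|² / 28 = 8/28.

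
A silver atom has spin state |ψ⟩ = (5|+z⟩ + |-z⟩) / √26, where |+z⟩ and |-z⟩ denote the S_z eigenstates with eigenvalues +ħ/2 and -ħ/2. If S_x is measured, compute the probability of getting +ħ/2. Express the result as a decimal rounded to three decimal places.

|+x⟩ = (|+z⟩ + |-z⟩)/√2, so ⟨+x|ψ⟩ = (6) / (√2·√26).
P = |6|² / 52 = 36/52.

0.692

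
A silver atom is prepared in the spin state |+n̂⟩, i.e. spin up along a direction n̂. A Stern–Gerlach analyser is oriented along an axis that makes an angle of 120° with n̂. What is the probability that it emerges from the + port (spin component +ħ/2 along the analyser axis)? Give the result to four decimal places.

0.2500

For spin-½, the probability of finding spin-up along an axis at angle θ to the initial spin direction is cos²(θ/2); spin-down is sin²(θ/2).
θ = 120°, so P = cos²(60°) ≈ 0.2500.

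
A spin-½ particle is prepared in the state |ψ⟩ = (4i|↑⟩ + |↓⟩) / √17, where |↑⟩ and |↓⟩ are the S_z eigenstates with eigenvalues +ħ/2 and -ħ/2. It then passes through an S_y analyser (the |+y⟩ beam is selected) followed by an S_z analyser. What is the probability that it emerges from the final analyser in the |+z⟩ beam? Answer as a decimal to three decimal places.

0.132

First analyser (S_y): P(|+y⟩) = |⟨+y|ψ⟩|² = 9/34.
After stage 1 the state is |+y⟩; P(|+z⟩) = |⟨+z|+y⟩|² = 1/2.
Joint probability = 9/34 × 1/2 = 0.132.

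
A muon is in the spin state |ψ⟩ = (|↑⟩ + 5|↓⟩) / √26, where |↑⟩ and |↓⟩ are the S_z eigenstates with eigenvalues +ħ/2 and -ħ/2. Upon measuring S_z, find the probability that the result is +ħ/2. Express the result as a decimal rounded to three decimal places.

The +ħ/2 outcome corresponds to |↑⟩. Its amplitude in |ψ⟩ is 1/√26.
P = |1|² / 26 = 1/26.

0.038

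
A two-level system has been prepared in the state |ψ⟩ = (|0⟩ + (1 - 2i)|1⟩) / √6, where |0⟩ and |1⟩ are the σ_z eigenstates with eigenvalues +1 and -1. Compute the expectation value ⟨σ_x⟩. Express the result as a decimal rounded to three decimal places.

0.333

⟨σ_x⟩ = 2 Re(a* b)/(|a|²+|b|²) with a = 1, b = (1 - 2i).
a* b = (1 - 2i), so ⟨σ_x⟩ = 2/6.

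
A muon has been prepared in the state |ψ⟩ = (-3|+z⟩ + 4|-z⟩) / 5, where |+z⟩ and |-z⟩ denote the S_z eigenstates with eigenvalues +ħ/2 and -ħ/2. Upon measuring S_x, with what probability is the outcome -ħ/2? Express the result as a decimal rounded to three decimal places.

|-x⟩ = (|+z⟩ - |-z⟩)/√2, so ⟨-x|ψ⟩ = (-7) / (√2·5).
P = |-7|² / 50 = 49/50.

0.980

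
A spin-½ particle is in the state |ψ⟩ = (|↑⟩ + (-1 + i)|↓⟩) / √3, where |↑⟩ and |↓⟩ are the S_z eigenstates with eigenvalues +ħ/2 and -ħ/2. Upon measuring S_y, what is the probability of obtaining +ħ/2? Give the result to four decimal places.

|+y⟩ = (|↑⟩ + i|↓⟩)/√2, so ⟨+y|ψ⟩ = (2 + i) / (√2·√3).
P = |2 + i|² / 6 = 5/6.

0.8333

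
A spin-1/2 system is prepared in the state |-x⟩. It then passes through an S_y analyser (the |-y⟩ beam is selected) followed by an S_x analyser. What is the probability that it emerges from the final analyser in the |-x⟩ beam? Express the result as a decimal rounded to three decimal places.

0.250

First analyser (S_y): from |-x⟩, P(|-y⟩) = 1/2.
After stage 1 the state is |-y⟩; P(|-x⟩) = |⟨-x|-y⟩|² = 1/2.
Joint probability = 1/2 × 1/2 = 0.250.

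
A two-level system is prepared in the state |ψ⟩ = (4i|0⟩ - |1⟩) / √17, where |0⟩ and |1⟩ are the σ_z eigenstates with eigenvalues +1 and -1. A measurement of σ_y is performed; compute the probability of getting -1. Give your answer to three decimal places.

|-y⟩ = (|0⟩ - i|1⟩)/√2, so ⟨-y|ψ⟩ = (3i) / (√2·√17).
P = |3i|² / 34 = 9/34.

0.265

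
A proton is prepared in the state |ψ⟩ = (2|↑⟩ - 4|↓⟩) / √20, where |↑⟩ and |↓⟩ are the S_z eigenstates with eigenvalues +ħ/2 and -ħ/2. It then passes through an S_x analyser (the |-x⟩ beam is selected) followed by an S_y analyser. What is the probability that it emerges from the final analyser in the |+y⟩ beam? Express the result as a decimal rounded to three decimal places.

First analyser (S_x): P(|-x⟩) = |⟨-x|ψ⟩|² = 36/40.
After stage 1 the state is |-x⟩; P(|+y⟩) = |⟨+y|-x⟩|² = 1/2.
Joint probability = 36/40 × 1/2 = 0.450.

0.450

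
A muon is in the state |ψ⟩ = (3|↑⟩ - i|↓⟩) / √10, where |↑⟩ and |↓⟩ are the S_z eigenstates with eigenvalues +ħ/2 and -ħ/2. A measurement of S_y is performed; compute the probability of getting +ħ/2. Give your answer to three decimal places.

0.200

|+y⟩ = (|↑⟩ + i|↓⟩)/√2, so ⟨+y|ψ⟩ = (2) / (√2·√10).
P = |2|² / 20 = 4/20.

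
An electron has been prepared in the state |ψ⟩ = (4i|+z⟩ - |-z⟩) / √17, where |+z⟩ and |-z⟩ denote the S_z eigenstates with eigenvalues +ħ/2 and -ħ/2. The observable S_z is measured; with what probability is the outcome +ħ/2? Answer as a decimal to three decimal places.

0.941

The +ħ/2 outcome corresponds to |+z⟩. Its amplitude in |ψ⟩ is 4i/√17.
P = |4i|² / 17 = 16/17.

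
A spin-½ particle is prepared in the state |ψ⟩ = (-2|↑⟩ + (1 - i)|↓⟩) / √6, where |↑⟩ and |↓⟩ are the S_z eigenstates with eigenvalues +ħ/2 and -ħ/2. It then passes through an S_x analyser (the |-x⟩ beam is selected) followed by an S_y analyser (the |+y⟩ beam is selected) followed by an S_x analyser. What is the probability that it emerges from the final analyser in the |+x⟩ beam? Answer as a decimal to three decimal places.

0.208

First analyser (S_x): P(|-x⟩) = |⟨-x|ψ⟩|² = 10/12.
After stage 1 the state is |-x⟩; P(|+y⟩) = |⟨+y|-x⟩|² = 1/2.
After stage 2 the state is |+y⟩; P(|+x⟩) = |⟨+x|+y⟩|² = 1/2.
Joint probability = 10/12 × 1/2 × 1/2 = 0.208.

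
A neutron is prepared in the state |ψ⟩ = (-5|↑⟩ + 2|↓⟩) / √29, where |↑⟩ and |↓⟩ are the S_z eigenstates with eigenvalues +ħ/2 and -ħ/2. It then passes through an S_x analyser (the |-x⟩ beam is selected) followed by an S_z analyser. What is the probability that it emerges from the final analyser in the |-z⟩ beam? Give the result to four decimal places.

0.4224

First analyser (S_x): P(|-x⟩) = |⟨-x|ψ⟩|² = 49/58.
After stage 1 the state is |-x⟩; P(|-z⟩) = |⟨-z|-x⟩|² = 1/2.
Joint probability = 49/58 × 1/2 = 0.4224.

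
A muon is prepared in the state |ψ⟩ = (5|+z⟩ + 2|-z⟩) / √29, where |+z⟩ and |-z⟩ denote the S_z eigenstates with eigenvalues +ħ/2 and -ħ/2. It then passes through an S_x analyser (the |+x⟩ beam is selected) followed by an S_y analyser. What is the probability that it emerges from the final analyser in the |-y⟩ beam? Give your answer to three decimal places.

First analyser (S_x): P(|+x⟩) = |⟨+x|ψ⟩|² = 49/58.
After stage 1 the state is |+x⟩; P(|-y⟩) = |⟨-y|+x⟩|² = 1/2.
Joint probability = 49/58 × 1/2 = 0.422.

0.422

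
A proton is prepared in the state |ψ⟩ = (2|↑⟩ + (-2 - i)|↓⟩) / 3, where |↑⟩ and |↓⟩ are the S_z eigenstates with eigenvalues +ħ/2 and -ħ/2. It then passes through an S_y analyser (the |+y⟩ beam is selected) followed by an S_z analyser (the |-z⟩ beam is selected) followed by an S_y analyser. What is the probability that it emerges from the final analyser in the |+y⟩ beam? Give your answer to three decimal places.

First analyser (S_y): P(|+y⟩) = |⟨+y|ψ⟩|² = 5/18.
After stage 1 the state is |+y⟩; P(|-z⟩) = |⟨-z|+y⟩|² = 1/2.
After stage 2 the state is |-z⟩; P(|+y⟩) = |⟨+y|-z⟩|² = 1/2.
Joint probability = 5/18 × 1/2 × 1/2 = 0.069.

0.069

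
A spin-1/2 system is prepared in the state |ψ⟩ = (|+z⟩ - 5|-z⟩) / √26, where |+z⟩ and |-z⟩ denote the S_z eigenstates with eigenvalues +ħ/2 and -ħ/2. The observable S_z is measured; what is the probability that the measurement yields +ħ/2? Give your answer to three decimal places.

The +ħ/2 outcome corresponds to |+z⟩. Its amplitude in |ψ⟩ is 1/√26.
P = |1|² / 26 = 1/26.

0.038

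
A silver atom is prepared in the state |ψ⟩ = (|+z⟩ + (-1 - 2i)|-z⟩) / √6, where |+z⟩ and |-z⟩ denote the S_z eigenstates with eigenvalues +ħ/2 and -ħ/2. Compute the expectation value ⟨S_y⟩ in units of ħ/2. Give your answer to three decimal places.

⟨σ_y⟩ = 2 Im(a* b)/(|a|²+|b|²) with a = 1, b = (-1 - 2i).
a* b = (-1 - 2i), so ⟨σ_y⟩ = -4/6.
⟨S_y⟩ = (ħ/2)·⟨σ_y⟩.

-0.667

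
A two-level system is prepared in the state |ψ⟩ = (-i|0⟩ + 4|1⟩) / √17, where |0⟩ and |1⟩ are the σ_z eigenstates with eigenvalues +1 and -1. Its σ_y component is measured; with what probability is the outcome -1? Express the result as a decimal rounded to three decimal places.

|-y⟩ = (|0⟩ - i|1⟩)/√2, so ⟨-y|ψ⟩ = (3i) / (√2·√17).
P = |3i|² / 34 = 9/34.

0.265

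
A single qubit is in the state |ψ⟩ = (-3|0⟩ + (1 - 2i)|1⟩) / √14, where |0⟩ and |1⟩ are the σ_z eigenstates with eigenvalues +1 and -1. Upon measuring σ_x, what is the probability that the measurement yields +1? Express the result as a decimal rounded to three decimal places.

|+x⟩ = (|0⟩ + |1⟩)/√2, so ⟨+x|ψ⟩ = (-2 - 2i) / (√2·√14).
P = |-2 - 2i|² / 28 = 8/28.

0.286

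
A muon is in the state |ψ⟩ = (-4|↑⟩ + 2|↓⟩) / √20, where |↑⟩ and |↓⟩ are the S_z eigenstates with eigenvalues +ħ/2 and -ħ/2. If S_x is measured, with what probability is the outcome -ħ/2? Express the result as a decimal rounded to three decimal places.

0.900

|-x⟩ = (|↑⟩ - |↓⟩)/√2, so ⟨-x|ψ⟩ = (-6) / (√2·√20).
P = |-6|² / 40 = 36/40.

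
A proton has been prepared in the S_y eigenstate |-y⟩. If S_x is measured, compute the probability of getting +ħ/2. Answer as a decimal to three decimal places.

In the S_z basis, |-y⟩ = (|↑⟩ - i|↓⟩)/√2 and |+x⟩ = (|↑⟩ + |↓⟩)/√2.
|⟨+x|-y⟩|² = 1/2.

0.500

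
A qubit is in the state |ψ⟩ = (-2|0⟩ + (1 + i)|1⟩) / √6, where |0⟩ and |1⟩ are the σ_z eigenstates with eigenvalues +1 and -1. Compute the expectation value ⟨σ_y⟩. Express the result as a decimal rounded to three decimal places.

⟨σ_y⟩ = 2 Im(a* b)/(|a|²+|b|²) with a = -2, b = (1 + i).
a* b = (-2 - 2i), so ⟨σ_y⟩ = -4/6.

-0.667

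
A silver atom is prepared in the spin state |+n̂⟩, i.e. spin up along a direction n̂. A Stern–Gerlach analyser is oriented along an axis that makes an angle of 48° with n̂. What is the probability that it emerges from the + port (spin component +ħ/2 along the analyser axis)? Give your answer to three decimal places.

0.835

For spin-½, the probability of finding spin-up along an axis at angle θ to the initial spin direction is cos²(θ/2); spin-down is sin²(θ/2).
θ = 48°, so P = cos²(24°) ≈ 0.835.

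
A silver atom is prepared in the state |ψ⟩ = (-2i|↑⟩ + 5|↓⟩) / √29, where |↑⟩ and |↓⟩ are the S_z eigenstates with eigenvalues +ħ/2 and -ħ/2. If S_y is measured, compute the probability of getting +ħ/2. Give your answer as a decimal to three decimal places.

0.845

|+y⟩ = (|↑⟩ + i|↓⟩)/√2, so ⟨+y|ψ⟩ = (-7i) / (√2·√29).
P = |-7i|² / 58 = 49/58.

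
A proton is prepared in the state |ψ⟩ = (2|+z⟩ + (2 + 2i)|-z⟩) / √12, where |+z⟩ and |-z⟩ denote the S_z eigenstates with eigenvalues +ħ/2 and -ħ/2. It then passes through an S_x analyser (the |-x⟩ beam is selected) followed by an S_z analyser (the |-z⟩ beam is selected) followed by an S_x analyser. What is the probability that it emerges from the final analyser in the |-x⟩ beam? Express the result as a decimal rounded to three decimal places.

First analyser (S_x): P(|-x⟩) = |⟨-x|ψ⟩|² = 4/24.
After stage 1 the state is |-x⟩; P(|-z⟩) = |⟨-z|-x⟩|² = 1/2.
After stage 2 the state is |-z⟩; P(|-x⟩) = |⟨-x|-z⟩|² = 1/2.
Joint probability = 4/24 × 1/2 × 1/2 = 0.042.

0.042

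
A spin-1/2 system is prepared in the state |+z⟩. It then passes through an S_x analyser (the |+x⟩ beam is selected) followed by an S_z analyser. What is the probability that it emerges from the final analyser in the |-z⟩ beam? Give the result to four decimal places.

First analyser (S_x): from |+z⟩, P(|+x⟩) = 1/2.
After stage 1 the state is |+x⟩; P(|-z⟩) = |⟨-z|+x⟩|² = 1/2.
Joint probability = 1/2 × 1/2 = 0.2500.

0.2500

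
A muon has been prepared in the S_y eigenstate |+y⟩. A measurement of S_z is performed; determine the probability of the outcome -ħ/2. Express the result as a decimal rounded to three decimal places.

In the S_z basis, |+y⟩ = (|↑⟩ + i|↓⟩)/√2 and |-z⟩ = |↓⟩.
|⟨-z|+y⟩|² = 1/2.

0.500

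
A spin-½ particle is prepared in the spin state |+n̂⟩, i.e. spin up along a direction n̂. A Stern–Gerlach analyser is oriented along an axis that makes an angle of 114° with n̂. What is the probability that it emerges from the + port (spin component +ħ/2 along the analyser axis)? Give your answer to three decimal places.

0.297

For spin-½, the probability of finding spin-up along an axis at angle θ to the initial spin direction is cos²(θ/2); spin-down is sin²(θ/2).
θ = 114°, so P = cos²(57°) ≈ 0.297.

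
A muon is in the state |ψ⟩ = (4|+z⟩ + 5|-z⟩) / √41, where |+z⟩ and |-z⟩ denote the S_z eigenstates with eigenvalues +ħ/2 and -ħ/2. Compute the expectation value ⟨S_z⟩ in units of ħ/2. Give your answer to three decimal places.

⟨σ_z⟩ = |a|² - |b|² divided by |a|²+|b|², with a, b the |+z⟩, |-z⟩ amplitudes.
= (16 - 25)/41 = -9/41.
⟨S_z⟩ = (ħ/2)·⟨σ_z⟩.

-0.220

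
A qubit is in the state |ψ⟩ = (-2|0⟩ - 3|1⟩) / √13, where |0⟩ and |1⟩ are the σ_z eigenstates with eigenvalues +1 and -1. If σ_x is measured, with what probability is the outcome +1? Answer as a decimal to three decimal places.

|+x⟩ = (|0⟩ + |1⟩)/√2, so ⟨+x|ψ⟩ = (-5) / (√2·√13).
P = |-5|² / 26 = 25/26.

0.962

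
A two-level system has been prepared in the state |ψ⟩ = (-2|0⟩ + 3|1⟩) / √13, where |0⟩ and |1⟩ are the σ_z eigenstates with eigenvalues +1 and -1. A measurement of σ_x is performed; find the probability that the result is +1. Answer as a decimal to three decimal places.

0.038

|+x⟩ = (|0⟩ + |1⟩)/√2, so ⟨+x|ψ⟩ = (1) / (√2·√13).
P = |1|² / 26 = 1/26.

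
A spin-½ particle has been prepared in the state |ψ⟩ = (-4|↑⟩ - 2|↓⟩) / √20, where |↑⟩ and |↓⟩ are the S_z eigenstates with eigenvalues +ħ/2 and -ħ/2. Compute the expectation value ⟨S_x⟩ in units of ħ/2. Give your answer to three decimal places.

0.800

⟨σ_x⟩ = 2 Re(a* b)/(|a|²+|b|²) with a = -4, b = -2.
a* b = 8, so ⟨σ_x⟩ = 16/20.
⟨S_x⟩ = (ħ/2)·⟨σ_x⟩.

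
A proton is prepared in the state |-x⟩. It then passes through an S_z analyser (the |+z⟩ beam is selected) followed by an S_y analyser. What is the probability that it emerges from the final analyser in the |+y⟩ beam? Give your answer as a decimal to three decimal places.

0.250

First analyser (S_z): from |-x⟩, P(|+z⟩) = 1/2.
After stage 1 the state is |+z⟩; P(|+y⟩) = |⟨+y|+z⟩|² = 1/2.
Joint probability = 1/2 × 1/2 = 0.250.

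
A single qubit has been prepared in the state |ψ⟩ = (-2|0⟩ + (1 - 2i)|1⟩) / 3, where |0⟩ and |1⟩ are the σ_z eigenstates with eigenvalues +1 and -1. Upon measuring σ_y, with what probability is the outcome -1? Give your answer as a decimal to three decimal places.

0.056

|-y⟩ = (|0⟩ - i|1⟩)/√2, so ⟨-y|ψ⟩ = (i) / (√2·3).
P = |i|² / 18 = 1/18.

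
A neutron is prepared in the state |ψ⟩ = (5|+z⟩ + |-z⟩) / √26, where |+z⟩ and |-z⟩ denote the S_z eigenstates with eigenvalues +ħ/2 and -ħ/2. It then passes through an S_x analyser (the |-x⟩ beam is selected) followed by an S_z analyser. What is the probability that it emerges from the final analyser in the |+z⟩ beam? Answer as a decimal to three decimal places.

0.154

First analyser (S_x): P(|-x⟩) = |⟨-x|ψ⟩|² = 16/52.
After stage 1 the state is |-x⟩; P(|+z⟩) = |⟨+z|-x⟩|² = 1/2.
Joint probability = 16/52 × 1/2 = 0.154.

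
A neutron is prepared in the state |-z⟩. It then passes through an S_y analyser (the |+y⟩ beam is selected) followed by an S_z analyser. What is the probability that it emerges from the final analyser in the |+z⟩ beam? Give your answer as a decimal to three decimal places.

First analyser (S_y): from |-z⟩, P(|+y⟩) = 1/2.
After stage 1 the state is |+y⟩; P(|+z⟩) = |⟨+z|+y⟩|² = 1/2.
Joint probability = 1/2 × 1/2 = 0.250.

0.250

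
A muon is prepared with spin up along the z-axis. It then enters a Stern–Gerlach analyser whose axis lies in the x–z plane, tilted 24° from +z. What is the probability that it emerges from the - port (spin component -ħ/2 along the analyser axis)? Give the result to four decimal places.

For spin-½, the probability of finding spin-up along an axis at angle θ to the initial spin direction is cos²(θ/2); spin-down is sin²(θ/2).
θ = 24°, so P = sin²(12°) ≈ 0.0432.

0.0432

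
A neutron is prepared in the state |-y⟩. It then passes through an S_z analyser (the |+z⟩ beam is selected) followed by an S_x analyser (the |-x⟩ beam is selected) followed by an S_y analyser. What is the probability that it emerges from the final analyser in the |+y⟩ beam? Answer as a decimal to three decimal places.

0.125

First analyser (S_z): from |-y⟩, P(|+z⟩) = 1/2.
After stage 1 the state is |+z⟩; P(|-x⟩) = |⟨-x|+z⟩|² = 1/2.
After stage 2 the state is |-x⟩; P(|+y⟩) = |⟨+y|-x⟩|² = 1/2.
Joint probability = 1/2 × 1/2 × 1/2 = 0.125.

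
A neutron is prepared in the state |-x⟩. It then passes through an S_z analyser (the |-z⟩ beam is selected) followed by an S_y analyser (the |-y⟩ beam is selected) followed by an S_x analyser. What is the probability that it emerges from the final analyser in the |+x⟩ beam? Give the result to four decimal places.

0.1250

First analyser (S_z): from |-x⟩, P(|-z⟩) = 1/2.
After stage 1 the state is |-z⟩; P(|-y⟩) = |⟨-y|-z⟩|² = 1/2.
After stage 2 the state is |-y⟩; P(|+x⟩) = |⟨+x|-y⟩|² = 1/2.
Joint probability = 1/2 × 1/2 × 1/2 = 0.1250.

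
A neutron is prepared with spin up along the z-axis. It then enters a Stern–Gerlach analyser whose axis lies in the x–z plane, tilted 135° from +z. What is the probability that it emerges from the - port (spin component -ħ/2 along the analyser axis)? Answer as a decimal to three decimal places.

For spin-½, the probability of finding spin-up along an axis at angle θ to the initial spin direction is cos²(θ/2); spin-down is sin²(θ/2).
θ = 135°, so P = sin²(67.5°) ≈ 0.854.

0.854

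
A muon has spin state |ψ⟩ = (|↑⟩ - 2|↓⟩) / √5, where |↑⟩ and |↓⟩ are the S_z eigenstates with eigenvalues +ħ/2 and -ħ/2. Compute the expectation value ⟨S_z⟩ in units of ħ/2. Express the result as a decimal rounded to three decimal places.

-0.600

⟨σ_z⟩ = |a|² - |b|² divided by |a|²+|b|², with a, b the |↑⟩, |↓⟩ amplitudes.
= (1 - 4)/5 = -3/5.
⟨S_z⟩ = (ħ/2)·⟨σ_z⟩.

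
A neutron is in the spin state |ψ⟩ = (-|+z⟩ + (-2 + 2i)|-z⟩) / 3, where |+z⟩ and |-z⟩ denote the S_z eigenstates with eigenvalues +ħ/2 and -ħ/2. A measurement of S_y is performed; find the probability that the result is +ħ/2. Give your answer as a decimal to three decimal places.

0.278

|+y⟩ = (|+z⟩ + i|-z⟩)/√2, so ⟨+y|ψ⟩ = (1 + 2i) / (√2·3).
P = |1 + 2i|² / 18 = 5/18.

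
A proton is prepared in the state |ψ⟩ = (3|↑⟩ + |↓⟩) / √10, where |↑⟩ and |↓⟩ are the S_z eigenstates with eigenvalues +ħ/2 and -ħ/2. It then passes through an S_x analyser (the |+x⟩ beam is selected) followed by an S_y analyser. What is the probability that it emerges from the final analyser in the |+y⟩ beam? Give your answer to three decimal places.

0.400

First analyser (S_x): P(|+x⟩) = |⟨+x|ψ⟩|² = 16/20.
After stage 1 the state is |+x⟩; P(|+y⟩) = |⟨+y|+x⟩|² = 1/2.
Joint probability = 16/20 × 1/2 = 0.400.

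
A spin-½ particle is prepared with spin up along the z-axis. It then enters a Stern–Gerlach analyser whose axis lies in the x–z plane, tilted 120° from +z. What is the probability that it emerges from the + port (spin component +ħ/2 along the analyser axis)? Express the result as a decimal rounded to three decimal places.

0.250

For spin-½, the probability of finding spin-up along an axis at angle θ to the initial spin direction is cos²(θ/2); spin-down is sin²(θ/2).
θ = 120°, so P = cos²(60°) ≈ 0.250.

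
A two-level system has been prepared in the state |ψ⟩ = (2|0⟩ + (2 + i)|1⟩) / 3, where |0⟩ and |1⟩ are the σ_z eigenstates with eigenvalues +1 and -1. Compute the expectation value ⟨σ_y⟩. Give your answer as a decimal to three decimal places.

0.444

⟨σ_y⟩ = 2 Im(a* b)/(|a|²+|b|²) with a = 2, b = (2 + i).
a* b = (4 + 2i), so ⟨σ_y⟩ = 4/9.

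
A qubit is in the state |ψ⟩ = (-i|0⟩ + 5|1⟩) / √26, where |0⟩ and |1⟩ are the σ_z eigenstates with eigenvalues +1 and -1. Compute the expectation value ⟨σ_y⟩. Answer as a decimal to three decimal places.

⟨σ_y⟩ = 2 Im(a* b)/(|a|²+|b|²) with a = -i, b = 5.
a* b = 5i, so ⟨σ_y⟩ = 10/26.

0.385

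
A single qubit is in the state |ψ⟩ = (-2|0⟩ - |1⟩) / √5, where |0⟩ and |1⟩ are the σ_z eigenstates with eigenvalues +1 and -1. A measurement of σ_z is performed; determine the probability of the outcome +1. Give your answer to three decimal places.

0.800

The +1 outcome corresponds to |0⟩. Its amplitude in |ψ⟩ is -2/√5.
P = |-2|² / 5 = 4/5.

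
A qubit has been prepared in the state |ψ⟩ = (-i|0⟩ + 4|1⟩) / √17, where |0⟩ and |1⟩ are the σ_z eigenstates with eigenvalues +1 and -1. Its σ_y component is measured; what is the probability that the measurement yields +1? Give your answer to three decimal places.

0.735

|+y⟩ = (|0⟩ + i|1⟩)/√2, so ⟨+y|ψ⟩ = (-5i) / (√2·√17).
P = |-5i|² / 34 = 25/34.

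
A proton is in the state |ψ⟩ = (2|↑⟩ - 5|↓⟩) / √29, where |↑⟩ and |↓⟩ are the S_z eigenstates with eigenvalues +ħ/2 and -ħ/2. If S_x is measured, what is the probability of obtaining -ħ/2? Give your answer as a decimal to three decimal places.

0.845

|-x⟩ = (|↑⟩ - |↓⟩)/√2, so ⟨-x|ψ⟩ = (7) / (√2·√29).
P = |7|² / 58 = 49/58.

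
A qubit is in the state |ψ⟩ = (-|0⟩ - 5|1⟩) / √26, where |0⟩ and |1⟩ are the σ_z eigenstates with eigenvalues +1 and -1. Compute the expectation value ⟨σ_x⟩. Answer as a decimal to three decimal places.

⟨σ_x⟩ = 2 Re(a* b)/(|a|²+|b|²) with a = -1, b = -5.
a* b = 5, so ⟨σ_x⟩ = 10/26.

0.385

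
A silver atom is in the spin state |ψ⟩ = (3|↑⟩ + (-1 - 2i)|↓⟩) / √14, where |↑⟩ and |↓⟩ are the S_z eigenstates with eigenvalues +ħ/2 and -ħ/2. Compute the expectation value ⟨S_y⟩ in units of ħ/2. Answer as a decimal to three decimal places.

-0.857

⟨σ_y⟩ = 2 Im(a* b)/(|a|²+|b|²) with a = 3, b = (-1 - 2i).
a* b = (-3 - 6i), so ⟨σ_y⟩ = -12/14.
⟨S_y⟩ = (ħ/2)·⟨σ_y⟩.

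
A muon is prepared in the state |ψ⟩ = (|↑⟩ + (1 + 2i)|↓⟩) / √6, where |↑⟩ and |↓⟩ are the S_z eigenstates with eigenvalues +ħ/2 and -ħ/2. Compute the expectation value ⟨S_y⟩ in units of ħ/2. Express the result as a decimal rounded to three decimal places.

⟨σ_y⟩ = 2 Im(a* b)/(|a|²+|b|²) with a = 1, b = (1 + 2i).
a* b = (1 + 2i), so ⟨σ_y⟩ = 4/6.
⟨S_y⟩ = (ħ/2)·⟨σ_y⟩.

0.667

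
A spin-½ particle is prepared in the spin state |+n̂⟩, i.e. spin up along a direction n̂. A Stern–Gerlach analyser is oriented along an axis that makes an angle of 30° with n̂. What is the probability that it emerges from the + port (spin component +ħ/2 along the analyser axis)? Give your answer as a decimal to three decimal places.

0.933

For spin-½, the probability of finding spin-up along an axis at angle θ to the initial spin direction is cos²(θ/2); spin-down is sin²(θ/2).
θ = 30°, so P = cos²(15°) ≈ 0.933.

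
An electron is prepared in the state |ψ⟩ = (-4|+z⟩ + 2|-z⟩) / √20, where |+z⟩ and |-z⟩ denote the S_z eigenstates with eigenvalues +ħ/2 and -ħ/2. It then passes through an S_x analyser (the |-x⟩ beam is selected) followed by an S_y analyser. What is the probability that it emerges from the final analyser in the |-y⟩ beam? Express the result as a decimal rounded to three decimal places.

0.450

First analyser (S_x): P(|-x⟩) = |⟨-x|ψ⟩|² = 36/40.
After stage 1 the state is |-x⟩; P(|-y⟩) = |⟨-y|-x⟩|² = 1/2.
Joint probability = 36/40 × 1/2 = 0.450.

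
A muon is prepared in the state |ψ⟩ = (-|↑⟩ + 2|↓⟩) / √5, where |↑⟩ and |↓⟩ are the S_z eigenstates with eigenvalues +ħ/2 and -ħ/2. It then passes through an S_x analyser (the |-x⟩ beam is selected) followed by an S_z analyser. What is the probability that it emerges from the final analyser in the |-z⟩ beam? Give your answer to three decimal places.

0.450

First analyser (S_x): P(|-x⟩) = |⟨-x|ψ⟩|² = 9/10.
After stage 1 the state is |-x⟩; P(|-z⟩) = |⟨-z|-x⟩|² = 1/2.
Joint probability = 9/10 × 1/2 = 0.450.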